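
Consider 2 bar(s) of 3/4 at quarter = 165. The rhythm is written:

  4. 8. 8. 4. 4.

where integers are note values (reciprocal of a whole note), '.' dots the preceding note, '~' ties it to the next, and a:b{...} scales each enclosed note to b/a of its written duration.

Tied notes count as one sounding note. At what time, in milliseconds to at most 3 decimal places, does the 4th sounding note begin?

note 4 onset = 3b = 1090.909ms

1. 0.0ms @ 0 + 545.455ms (3/2)
2. 545.455ms @ 3/2 + 272.727ms (3/4)
3. 818.182ms @ 9/4 + 272.727ms (3/4)
4. 1090.909ms @ 3 + 545.455ms (3/2)
5. 1636.364ms @ 9/2 + 545.455ms (3/2)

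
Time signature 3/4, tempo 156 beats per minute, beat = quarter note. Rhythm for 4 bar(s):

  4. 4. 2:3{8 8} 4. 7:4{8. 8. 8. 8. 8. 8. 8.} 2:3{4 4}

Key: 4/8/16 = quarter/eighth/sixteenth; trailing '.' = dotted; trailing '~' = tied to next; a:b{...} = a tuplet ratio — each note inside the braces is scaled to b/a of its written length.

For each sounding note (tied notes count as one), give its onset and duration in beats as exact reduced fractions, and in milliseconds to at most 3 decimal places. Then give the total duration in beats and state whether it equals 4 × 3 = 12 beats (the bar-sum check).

1) 0.0ms=0b +576.923ms=3/2b
2) 576.923ms=3/2b +576.923ms=3/2b
3) 1153.846ms=3b +288.462ms=3/4b
4) 1442.308ms=15/4b +288.462ms=3/4b
5) 1730.769ms=9/2b +576.923ms=3/2b
6) 2307.692ms=6b +164.835ms=3/7b
7) 2472.527ms=45/7b +164.835ms=3/7b
8) 2637.363ms=48/7b +164.835ms=3/7b
9) 2802.198ms=51/7b +164.835ms=3/7b
10) 2967.033ms=54/7b +164.835ms=3/7b
11) 3131.868ms=57/7b +164.835ms=3/7b
12) 3296.703ms=60/7b +164.835ms=3/7b
13) 3461.538ms=9b +576.923ms=3/2b
14) 4038.462ms=21/2b +576.923ms=3/2b
Σ=12b of 12 (156bpm 3/4) — PASS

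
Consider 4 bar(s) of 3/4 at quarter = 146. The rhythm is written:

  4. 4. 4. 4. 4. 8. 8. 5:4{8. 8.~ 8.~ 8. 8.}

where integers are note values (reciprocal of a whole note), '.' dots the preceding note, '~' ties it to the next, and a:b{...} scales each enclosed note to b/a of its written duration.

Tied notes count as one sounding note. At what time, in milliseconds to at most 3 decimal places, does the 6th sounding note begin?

note 6 onset = 15/2b = 3082.192ms

1. 0.0ms @ 0 + 616.438ms (3/2)
2. 616.438ms @ 3/2 + 616.438ms (3/2)
3. 1232.877ms @ 3 + 616.438ms (3/2)
4. 1849.315ms @ 9/2 + 616.438ms (3/2)
5. 2465.753ms @ 6 + 616.438ms (3/2)
6. 3082.192ms @ 15/2 + 308.219ms (3/4)
7. 3390.411ms @ 33/4 + 308.219ms (3/4)
8. 3698.63ms @ 9 + 246.575ms (3/5)
9. 3945.205ms @ 48/5 + 739.726ms (9/5)
10. 4684.932ms @ 57/5 + 246.575ms (3/5)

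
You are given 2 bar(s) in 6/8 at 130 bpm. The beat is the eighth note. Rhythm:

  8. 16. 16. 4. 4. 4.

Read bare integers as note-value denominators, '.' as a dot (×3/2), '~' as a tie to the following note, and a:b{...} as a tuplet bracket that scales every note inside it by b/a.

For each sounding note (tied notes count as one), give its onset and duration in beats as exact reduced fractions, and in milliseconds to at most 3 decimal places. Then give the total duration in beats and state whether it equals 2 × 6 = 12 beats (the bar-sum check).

1) 0.0ms=0b +692.308ms=3/2b
2) 692.308ms=3/2b +346.154ms=3/4b
3) 1038.462ms=9/4b +346.154ms=3/4b
4) 1384.615ms=3b +1384.615ms=3b
5) 2769.231ms=6b +1384.615ms=3b
6) 4153.846ms=9b +1384.615ms=3b
Σ=12b of 12 (130bpm 6/8) — PASS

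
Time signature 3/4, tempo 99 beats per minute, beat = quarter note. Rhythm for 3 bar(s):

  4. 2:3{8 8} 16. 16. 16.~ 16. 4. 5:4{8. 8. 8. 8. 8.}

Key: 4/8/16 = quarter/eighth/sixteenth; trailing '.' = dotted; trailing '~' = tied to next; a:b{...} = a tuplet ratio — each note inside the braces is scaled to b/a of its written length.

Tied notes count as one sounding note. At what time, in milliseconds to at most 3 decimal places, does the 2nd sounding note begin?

1. 0.0ms @ 0 + 909.091ms (3/2)
2. 909.091ms @ 3/2 + 454.545ms (3/4)
3. 1363.636ms @ 9/4 + 454.545ms (3/4)
4. 1818.182ms @ 3 + 227.273ms (3/8)
5. 2045.455ms @ 27/8 + 227.273ms (3/8)
6. 2272.727ms @ 15/4 + 454.545ms (3/4)
7. 2727.273ms @ 9/2 + 909.091ms (3/2)
8. 3636.364ms @ 6 + 363.636ms (3/5)
9. 4000.0ms @ 33/5 + 363.636ms (3/5)
10. 4363.636ms @ 36/5 + 363.636ms (3/5)
11. 4727.273ms @ 39/5 + 363.636ms (3/5)
12. 5090.909ms @ 42/5 + 363.636ms (3/5)

note 2 onset = 3/2b = 909.091ms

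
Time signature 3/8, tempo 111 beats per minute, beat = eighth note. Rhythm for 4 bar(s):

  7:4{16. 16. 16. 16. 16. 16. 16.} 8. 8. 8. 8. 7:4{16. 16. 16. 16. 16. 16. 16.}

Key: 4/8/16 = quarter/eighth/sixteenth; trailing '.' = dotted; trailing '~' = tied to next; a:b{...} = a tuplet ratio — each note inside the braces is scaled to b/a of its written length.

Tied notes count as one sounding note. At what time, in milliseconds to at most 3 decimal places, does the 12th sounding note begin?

1. 0.0ms @ 0 + 231.66ms (3/7)
2. 231.66ms @ 3/7 + 231.66ms (3/7)
3. 463.32ms @ 6/7 + 231.66ms (3/7)
4. 694.981ms @ 9/7 + 231.66ms (3/7)
5. 926.641ms @ 12/7 + 231.66ms (3/7)
6. 1158.301ms @ 15/7 + 231.66ms (3/7)
7. 1389.961ms @ 18/7 + 231.66ms (3/7)
8. 1621.622ms @ 3 + 810.811ms (3/2)
9. 2432.432ms @ 9/2 + 810.811ms (3/2)
10. 3243.243ms @ 6 + 810.811ms (3/2)
11. 4054.054ms @ 15/2 + 810.811ms (3/2)
12. 4864.865ms @ 9 + 231.66ms (3/7)
13. 5096.525ms @ 66/7 + 231.66ms (3/7)
14. 5328.185ms @ 69/7 + 231.66ms (3/7)
15. 5559.846ms @ 72/7 + 231.66ms (3/7)
16. 5791.506ms @ 75/7 + 231.66ms (3/7)
17. 6023.166ms @ 78/7 + 231.66ms (3/7)
18. 6254.826ms @ 81/7 + 231.66ms (3/7)

note 12 onset = 9b = 4864.865ms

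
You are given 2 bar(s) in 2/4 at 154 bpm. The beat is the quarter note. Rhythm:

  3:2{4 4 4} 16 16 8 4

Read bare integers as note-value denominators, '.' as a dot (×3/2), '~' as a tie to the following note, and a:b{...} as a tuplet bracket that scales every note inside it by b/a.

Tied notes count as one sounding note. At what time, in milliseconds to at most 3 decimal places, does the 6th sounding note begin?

1. 0.0ms @ 0 + 259.74ms (2/3)
2. 259.74ms @ 2/3 + 259.74ms (2/3)
3. 519.481ms @ 4/3 + 259.74ms (2/3)
4. 779.221ms @ 2 + 97.403ms (1/4)
5. 876.623ms @ 9/4 + 97.403ms (1/4)
6. 974.026ms @ 5/2 + 194.805ms (1/2)
7. 1168.831ms @ 3 + 389.61ms (1)

note 6 onset = 5/2b = 974.026ms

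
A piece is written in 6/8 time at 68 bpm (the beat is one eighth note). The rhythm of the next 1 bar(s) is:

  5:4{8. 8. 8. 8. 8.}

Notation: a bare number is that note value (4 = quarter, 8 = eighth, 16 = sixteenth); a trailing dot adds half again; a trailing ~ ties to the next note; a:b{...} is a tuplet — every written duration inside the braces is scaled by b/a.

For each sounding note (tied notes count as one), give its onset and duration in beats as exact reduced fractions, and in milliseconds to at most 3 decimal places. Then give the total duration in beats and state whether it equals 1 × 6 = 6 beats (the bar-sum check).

1) 0.0ms=0b +1058.824ms=6/5b
2) 1058.824ms=6/5b +1058.824ms=6/5b
3) 2117.647ms=12/5b +1058.824ms=6/5b
4) 3176.471ms=18/5b +1058.824ms=6/5b
5) 4235.294ms=24/5b +1058.824ms=6/5b
Σ=6b of 6 (68bpm 6/8) — PASS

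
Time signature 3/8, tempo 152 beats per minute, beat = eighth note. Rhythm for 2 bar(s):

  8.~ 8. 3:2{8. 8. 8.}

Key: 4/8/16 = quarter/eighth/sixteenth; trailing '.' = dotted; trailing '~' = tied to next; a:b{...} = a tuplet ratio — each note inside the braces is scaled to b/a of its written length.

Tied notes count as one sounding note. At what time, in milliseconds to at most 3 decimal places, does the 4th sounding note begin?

note 4 onset = 5b = 1973.684ms

1. 0.0ms @ 0 + 1184.211ms (3)
2. 1184.211ms @ 3 + 394.737ms (1)
3. 1578.947ms @ 4 + 394.737ms (1)
4. 1973.684ms @ 5 + 394.737ms (1)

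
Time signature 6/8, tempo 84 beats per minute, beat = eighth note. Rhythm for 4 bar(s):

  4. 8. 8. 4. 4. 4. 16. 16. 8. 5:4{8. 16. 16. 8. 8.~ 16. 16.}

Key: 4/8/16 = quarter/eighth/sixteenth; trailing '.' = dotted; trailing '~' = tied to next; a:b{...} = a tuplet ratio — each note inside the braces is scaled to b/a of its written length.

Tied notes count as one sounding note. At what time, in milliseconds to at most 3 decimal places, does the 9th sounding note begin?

note 9 onset = 33/2b = 11785.714ms

1. 0.0ms @ 0 + 2142.857ms (3)
2. 2142.857ms @ 3 + 1071.429ms (3/2)
3. 3214.286ms @ 9/2 + 1071.429ms (3/2)
4. 4285.714ms @ 6 + 2142.857ms (3)
5. 6428.571ms @ 9 + 2142.857ms (3)
6. 8571.429ms @ 12 + 2142.857ms (3)
7. 10714.286ms @ 15 + 535.714ms (3/4)
8. 11250.0ms @ 63/4 + 535.714ms (3/4)
9. 11785.714ms @ 33/2 + 1071.429ms (3/2)
10. 12857.143ms @ 18 + 857.143ms (6/5)
11. 13714.286ms @ 96/5 + 428.571ms (3/5)
12. 14142.857ms @ 99/5 + 428.571ms (3/5)
13. 14571.429ms @ 102/5 + 857.143ms (6/5)
14. 15428.571ms @ 108/5 + 1285.714ms (9/5)
15. 16714.286ms @ 117/5 + 428.571ms (3/5)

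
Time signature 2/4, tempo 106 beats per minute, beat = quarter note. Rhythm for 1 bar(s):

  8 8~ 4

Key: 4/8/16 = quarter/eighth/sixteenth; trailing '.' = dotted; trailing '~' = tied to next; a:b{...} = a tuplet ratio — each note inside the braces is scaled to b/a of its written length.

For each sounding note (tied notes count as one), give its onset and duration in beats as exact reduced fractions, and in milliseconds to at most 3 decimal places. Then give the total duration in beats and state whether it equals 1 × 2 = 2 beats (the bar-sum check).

1) 0.0ms=0b +283.019ms=1/2b
2) 283.019ms=1/2b +849.057ms=3/2b
Σ=2b of 2 (106bpm 2/4) — PASS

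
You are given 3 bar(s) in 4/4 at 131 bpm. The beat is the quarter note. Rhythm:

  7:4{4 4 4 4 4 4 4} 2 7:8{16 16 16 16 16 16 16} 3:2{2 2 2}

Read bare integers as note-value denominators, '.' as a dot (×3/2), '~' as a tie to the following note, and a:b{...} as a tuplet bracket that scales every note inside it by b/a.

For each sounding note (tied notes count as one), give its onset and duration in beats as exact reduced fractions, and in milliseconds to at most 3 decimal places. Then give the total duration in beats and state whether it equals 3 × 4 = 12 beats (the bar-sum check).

1) 0.0ms=0b +261.723ms=4/7b
2) 261.723ms=4/7b +261.723ms=4/7b
3) 523.446ms=8/7b +261.723ms=4/7b
4) 785.169ms=12/7b +261.723ms=4/7b
5) 1046.892ms=16/7b +261.723ms=4/7b
6) 1308.615ms=20/7b +261.723ms=4/7b
7) 1570.338ms=24/7b +261.723ms=4/7b
8) 1832.061ms=4b +916.031ms=2b
9) 2748.092ms=6b +130.862ms=2/7b
10) 2878.953ms=44/7b +130.862ms=2/7b
11) 3009.815ms=46/7b +130.862ms=2/7b
12) 3140.676ms=48/7b +130.862ms=2/7b
13) 3271.538ms=50/7b +130.862ms=2/7b
14) 3402.399ms=52/7b +130.862ms=2/7b
15) 3533.261ms=54/7b +130.862ms=2/7b
16) 3664.122ms=8b +610.687ms=4/3b
17) 4274.809ms=28/3b +610.687ms=4/3b
18) 4885.496ms=32/3b +610.687ms=4/3b
Σ=12b of 12 (131bpm 4/4) — PASS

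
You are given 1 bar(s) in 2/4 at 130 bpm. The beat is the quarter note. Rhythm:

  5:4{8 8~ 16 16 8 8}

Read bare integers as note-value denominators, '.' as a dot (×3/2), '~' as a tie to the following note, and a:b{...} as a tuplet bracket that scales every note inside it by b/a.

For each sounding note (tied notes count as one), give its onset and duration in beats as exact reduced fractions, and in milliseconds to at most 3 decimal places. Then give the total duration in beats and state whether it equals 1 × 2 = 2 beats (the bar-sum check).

1) 0.0ms=0b +184.615ms=2/5b
2) 184.615ms=2/5b +276.923ms=3/5b
3) 461.538ms=1b +92.308ms=1/5b
4) 553.846ms=6/5b +184.615ms=2/5b
5) 738.462ms=8/5b +184.615ms=2/5b
Σ=2b of 2 (130bpm 2/4) — PASS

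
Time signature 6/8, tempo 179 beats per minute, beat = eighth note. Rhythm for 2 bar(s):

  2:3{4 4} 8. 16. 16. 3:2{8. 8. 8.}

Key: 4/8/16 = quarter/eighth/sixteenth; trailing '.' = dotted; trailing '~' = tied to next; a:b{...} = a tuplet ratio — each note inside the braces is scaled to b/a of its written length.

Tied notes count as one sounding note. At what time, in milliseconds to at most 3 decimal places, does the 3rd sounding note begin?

1. 0.0ms @ 0 + 1005.587ms (3)
2. 1005.587ms @ 3 + 1005.587ms (3)
3. 2011.173ms @ 6 + 502.793ms (3/2)
4. 2513.966ms @ 15/2 + 251.397ms (3/4)
5. 2765.363ms @ 33/4 + 251.397ms (3/4)
6. 3016.76ms @ 9 + 335.196ms (1)
7. 3351.955ms @ 10 + 335.196ms (1)
8. 3687.151ms @ 11 + 335.196ms (1)

note 3 onset = 6b = 2011.173ms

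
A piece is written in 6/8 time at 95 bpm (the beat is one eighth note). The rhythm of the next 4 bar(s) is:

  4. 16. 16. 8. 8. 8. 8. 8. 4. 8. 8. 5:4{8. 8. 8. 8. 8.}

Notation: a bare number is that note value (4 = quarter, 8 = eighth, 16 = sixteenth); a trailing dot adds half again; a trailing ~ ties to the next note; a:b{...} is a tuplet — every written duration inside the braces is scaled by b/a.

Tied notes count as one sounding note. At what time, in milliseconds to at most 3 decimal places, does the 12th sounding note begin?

note 12 onset = 18b = 11368.421ms

1. 0.0ms @ 0 + 1894.737ms (3)
2. 1894.737ms @ 3 + 473.684ms (3/4)
3. 2368.421ms @ 15/4 + 473.684ms (3/4)
4. 2842.105ms @ 9/2 + 947.368ms (3/2)
5. 3789.474ms @ 6 + 947.368ms (3/2)
6. 4736.842ms @ 15/2 + 947.368ms (3/2)
7. 5684.211ms @ 9 + 947.368ms (3/2)
8. 6631.579ms @ 21/2 + 947.368ms (3/2)
9. 7578.947ms @ 12 + 1894.737ms (3)
10. 9473.684ms @ 15 + 947.368ms (3/2)
11. 10421.053ms @ 33/2 + 947.368ms (3/2)
12. 11368.421ms @ 18 + 757.895ms (6/5)
13. 12126.316ms @ 96/5 + 757.895ms (6/5)
14. 12884.211ms @ 102/5 + 757.895ms (6/5)
15. 13642.105ms @ 108/5 + 757.895ms (6/5)
16. 14400.0ms @ 114/5 + 757.895ms (6/5)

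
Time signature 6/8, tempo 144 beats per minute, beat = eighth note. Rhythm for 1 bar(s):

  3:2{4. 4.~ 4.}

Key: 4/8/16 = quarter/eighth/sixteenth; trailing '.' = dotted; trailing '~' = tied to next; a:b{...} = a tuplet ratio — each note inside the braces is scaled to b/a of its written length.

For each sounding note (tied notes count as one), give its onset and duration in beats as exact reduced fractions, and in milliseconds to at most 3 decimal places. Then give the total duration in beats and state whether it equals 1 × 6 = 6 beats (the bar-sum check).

1) 0.0ms=0b +833.333ms=2b
2) 833.333ms=2b +1666.667ms=4b
Σ=6b of 6 (144bpm 6/8) — PASS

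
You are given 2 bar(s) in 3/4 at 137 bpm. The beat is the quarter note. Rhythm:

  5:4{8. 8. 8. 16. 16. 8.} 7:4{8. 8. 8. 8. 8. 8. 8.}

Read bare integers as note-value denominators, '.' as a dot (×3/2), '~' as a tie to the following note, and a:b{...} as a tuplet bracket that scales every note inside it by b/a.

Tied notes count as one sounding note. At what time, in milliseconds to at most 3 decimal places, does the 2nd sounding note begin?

note 2 onset = 3/5b = 262.774ms

1. 0.0ms @ 0 + 262.774ms (3/5)
2. 262.774ms @ 3/5 + 262.774ms (3/5)
3. 525.547ms @ 6/5 + 262.774ms (3/5)
4. 788.321ms @ 9/5 + 131.387ms (3/10)
5. 919.708ms @ 21/10 + 131.387ms (3/10)
6. 1051.095ms @ 12/5 + 262.774ms (3/5)
7. 1313.869ms @ 3 + 187.696ms (3/7)
8. 1501.564ms @ 24/7 + 187.696ms (3/7)
9. 1689.26ms @ 27/7 + 187.696ms (3/7)
10. 1876.955ms @ 30/7 + 187.696ms (3/7)
11. 2064.651ms @ 33/7 + 187.696ms (3/7)
12. 2252.346ms @ 36/7 + 187.696ms (3/7)
13. 2440.042ms @ 39/7 + 187.696ms (3/7)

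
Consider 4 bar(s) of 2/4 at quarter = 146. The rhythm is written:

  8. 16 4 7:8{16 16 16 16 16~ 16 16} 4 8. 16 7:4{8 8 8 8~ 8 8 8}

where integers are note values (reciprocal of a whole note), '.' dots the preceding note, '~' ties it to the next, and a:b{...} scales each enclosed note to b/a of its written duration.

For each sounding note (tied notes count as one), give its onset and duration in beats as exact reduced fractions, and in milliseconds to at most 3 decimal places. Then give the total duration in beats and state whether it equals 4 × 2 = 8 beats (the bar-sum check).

1) 0.0ms=0b +308.219ms=3/4b
2) 308.219ms=3/4b +102.74ms=1/4b
3) 410.959ms=1b +410.959ms=1b
4) 821.918ms=2b +117.417ms=2/7b
5) 939.335ms=16/7b +117.417ms=2/7b
6) 1056.751ms=18/7b +117.417ms=2/7b
7) 1174.168ms=20/7b +117.417ms=2/7b
8) 1291.585ms=22/7b +234.834ms=4/7b
9) 1526.419ms=26/7b +117.417ms=2/7b
10) 1643.836ms=4b +410.959ms=1b
11) 2054.795ms=5b +308.219ms=3/4b
12) 2363.014ms=23/4b +102.74ms=1/4b
13) 2465.753ms=6b +117.417ms=2/7b
14) 2583.17ms=44/7b +117.417ms=2/7b
15) 2700.587ms=46/7b +117.417ms=2/7b
16) 2818.004ms=48/7b +234.834ms=4/7b
17) 3052.838ms=52/7b +117.417ms=2/7b
18) 3170.254ms=54/7b +117.417ms=2/7b
Σ=8b of 8 (146bpm 2/4) — PASS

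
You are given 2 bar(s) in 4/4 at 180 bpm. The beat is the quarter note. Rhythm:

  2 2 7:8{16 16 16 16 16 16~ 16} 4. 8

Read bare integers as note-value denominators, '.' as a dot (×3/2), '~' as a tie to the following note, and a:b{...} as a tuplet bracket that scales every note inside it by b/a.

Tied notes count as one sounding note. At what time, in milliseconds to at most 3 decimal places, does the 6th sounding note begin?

note 6 onset = 34/7b = 1619.048ms

1. 0.0ms @ 0 + 666.667ms (2)
2. 666.667ms @ 2 + 666.667ms (2)
3. 1333.333ms @ 4 + 95.238ms (2/7)
4. 1428.571ms @ 30/7 + 95.238ms (2/7)
5. 1523.81ms @ 32/7 + 95.238ms (2/7)
6. 1619.048ms @ 34/7 + 95.238ms (2/7)
7. 1714.286ms @ 36/7 + 95.238ms (2/7)
8. 1809.524ms @ 38/7 + 190.476ms (4/7)
9. 2000.0ms @ 6 + 500.0ms (3/2)
10. 2500.0ms @ 15/2 + 166.667ms (1/2)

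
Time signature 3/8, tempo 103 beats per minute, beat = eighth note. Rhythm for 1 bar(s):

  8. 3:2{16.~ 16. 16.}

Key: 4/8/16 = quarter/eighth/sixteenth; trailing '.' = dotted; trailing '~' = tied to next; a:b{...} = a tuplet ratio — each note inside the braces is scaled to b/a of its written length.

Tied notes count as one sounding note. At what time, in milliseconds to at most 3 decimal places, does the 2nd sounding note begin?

note 2 onset = 3/2b = 873.786ms

1. 0.0ms @ 0 + 873.786ms (3/2)
2. 873.786ms @ 3/2 + 582.524ms (1)
3. 1456.311ms @ 5/2 + 291.262ms (1/2)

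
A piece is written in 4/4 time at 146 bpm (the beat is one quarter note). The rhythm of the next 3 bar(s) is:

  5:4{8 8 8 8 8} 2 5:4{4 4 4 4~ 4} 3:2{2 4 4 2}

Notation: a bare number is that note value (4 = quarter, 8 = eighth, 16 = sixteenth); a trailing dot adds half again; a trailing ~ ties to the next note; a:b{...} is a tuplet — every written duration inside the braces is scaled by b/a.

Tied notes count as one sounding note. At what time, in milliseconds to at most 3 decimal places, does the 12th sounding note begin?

1. 0.0ms @ 0 + 164.384ms (2/5)
2. 164.384ms @ 2/5 + 164.384ms (2/5)
3. 328.767ms @ 4/5 + 164.384ms (2/5)
4. 493.151ms @ 6/5 + 164.384ms (2/5)
5. 657.534ms @ 8/5 + 164.384ms (2/5)
6. 821.918ms @ 2 + 821.918ms (2)
7. 1643.836ms @ 4 + 328.767ms (4/5)
8. 1972.603ms @ 24/5 + 328.767ms (4/5)
9. 2301.37ms @ 28/5 + 328.767ms (4/5)
10. 2630.137ms @ 32/5 + 657.534ms (8/5)
11. 3287.671ms @ 8 + 547.945ms (4/3)
12. 3835.616ms @ 28/3 + 273.973ms (2/3)
13. 4109.589ms @ 10 + 273.973ms (2/3)
14. 4383.562ms @ 32/3 + 547.945ms (4/3)

note 12 onset = 28/3b = 3835.616ms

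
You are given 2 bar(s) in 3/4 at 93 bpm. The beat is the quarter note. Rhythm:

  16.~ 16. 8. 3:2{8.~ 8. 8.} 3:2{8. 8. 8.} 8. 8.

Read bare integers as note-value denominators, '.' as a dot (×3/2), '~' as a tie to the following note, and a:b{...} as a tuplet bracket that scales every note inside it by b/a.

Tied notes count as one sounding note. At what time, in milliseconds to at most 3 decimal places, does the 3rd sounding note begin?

note 3 onset = 3/2b = 967.742ms

1. 0.0ms @ 0 + 483.871ms (3/4)
2. 483.871ms @ 3/4 + 483.871ms (3/4)
3. 967.742ms @ 3/2 + 645.161ms (1)
4. 1612.903ms @ 5/2 + 322.581ms (1/2)
5. 1935.484ms @ 3 + 322.581ms (1/2)
6. 2258.065ms @ 7/2 + 322.581ms (1/2)
7. 2580.645ms @ 4 + 322.581ms (1/2)
8. 2903.226ms @ 9/2 + 483.871ms (3/4)
9. 3387.097ms @ 21/4 + 483.871ms (3/4)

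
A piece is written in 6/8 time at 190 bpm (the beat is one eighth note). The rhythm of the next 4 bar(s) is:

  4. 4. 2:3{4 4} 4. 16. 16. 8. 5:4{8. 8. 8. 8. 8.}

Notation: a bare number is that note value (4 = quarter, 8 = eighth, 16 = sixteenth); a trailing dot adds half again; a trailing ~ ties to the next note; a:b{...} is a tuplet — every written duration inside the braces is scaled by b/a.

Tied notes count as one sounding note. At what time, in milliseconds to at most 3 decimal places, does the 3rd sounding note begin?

note 3 onset = 6b = 1894.737ms

1. 0.0ms @ 0 + 947.368ms (3)
2. 947.368ms @ 3 + 947.368ms (3)
3. 1894.737ms @ 6 + 947.368ms (3)
4. 2842.105ms @ 9 + 947.368ms (3)
5. 3789.474ms @ 12 + 947.368ms (3)
6. 4736.842ms @ 15 + 236.842ms (3/4)
7. 4973.684ms @ 63/4 + 236.842ms (3/4)
8. 5210.526ms @ 33/2 + 473.684ms (3/2)
9. 5684.211ms @ 18 + 378.947ms (6/5)
10. 6063.158ms @ 96/5 + 378.947ms (6/5)
11. 6442.105ms @ 102/5 + 378.947ms (6/5)
12. 6821.053ms @ 108/5 + 378.947ms (6/5)
13. 7200.0ms @ 114/5 + 378.947ms (6/5)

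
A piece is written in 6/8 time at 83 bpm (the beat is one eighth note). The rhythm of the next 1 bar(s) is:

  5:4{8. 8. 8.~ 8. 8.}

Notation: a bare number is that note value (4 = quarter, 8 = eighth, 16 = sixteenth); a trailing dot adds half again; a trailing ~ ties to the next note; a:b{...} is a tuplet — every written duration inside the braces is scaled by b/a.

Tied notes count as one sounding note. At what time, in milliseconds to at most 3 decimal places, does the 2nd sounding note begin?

1. 0.0ms @ 0 + 867.47ms (6/5)
2. 867.47ms @ 6/5 + 867.47ms (6/5)
3. 1734.94ms @ 12/5 + 1734.94ms (12/5)
4. 3469.88ms @ 24/5 + 867.47ms (6/5)

note 2 onset = 6/5b = 867.47ms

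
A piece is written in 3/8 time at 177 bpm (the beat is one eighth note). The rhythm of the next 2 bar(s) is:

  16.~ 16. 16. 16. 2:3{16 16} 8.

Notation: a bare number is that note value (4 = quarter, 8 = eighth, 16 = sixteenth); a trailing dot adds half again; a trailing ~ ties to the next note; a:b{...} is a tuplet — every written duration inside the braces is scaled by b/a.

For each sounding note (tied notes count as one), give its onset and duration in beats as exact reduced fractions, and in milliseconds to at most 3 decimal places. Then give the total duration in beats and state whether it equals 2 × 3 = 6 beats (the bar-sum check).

1) 0.0ms=0b +508.475ms=3/2b
2) 508.475ms=3/2b +254.237ms=3/4b
3) 762.712ms=9/4b +254.237ms=3/4b
4) 1016.949ms=3b +254.237ms=3/4b
5) 1271.186ms=15/4b +254.237ms=3/4b
6) 1525.424ms=9/2b +508.475ms=3/2b
Σ=6b of 6 (177bpm 3/8) — PASS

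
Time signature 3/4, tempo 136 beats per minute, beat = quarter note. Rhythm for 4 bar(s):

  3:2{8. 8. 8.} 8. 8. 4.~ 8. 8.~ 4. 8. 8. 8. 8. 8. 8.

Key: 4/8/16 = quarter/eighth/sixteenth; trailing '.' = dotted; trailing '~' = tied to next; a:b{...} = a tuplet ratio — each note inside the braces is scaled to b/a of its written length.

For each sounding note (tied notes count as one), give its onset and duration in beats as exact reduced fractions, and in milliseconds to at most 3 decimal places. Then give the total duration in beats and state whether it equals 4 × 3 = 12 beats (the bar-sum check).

1) 0.0ms=0b +220.588ms=1/2b
2) 220.588ms=1/2b +220.588ms=1/2b
3) 441.176ms=1b +220.588ms=1/2b
4) 661.765ms=3/2b +330.882ms=3/4b
5) 992.647ms=9/4b +330.882ms=3/4b
6) 1323.529ms=3b +992.647ms=9/4b
7) 2316.176ms=21/4b +992.647ms=9/4b
8) 3308.824ms=15/2b +330.882ms=3/4b
9) 3639.706ms=33/4b +330.882ms=3/4b
10) 3970.588ms=9b +330.882ms=3/4b
11) 4301.471ms=39/4b +330.882ms=3/4b
12) 4632.353ms=21/2b +330.882ms=3/4b
13) 4963.235ms=45/4b +330.882ms=3/4b
Σ=12b of 12 (136bpm 3/4) — PASS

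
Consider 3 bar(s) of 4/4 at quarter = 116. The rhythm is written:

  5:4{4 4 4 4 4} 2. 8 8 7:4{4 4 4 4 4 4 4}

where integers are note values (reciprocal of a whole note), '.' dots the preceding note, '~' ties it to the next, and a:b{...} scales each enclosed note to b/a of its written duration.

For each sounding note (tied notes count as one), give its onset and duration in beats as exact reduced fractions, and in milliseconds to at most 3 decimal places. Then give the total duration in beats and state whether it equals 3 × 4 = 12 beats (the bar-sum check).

1) 0.0ms=0b +413.793ms=4/5b
2) 413.793ms=4/5b +413.793ms=4/5b
3) 827.586ms=8/5b +413.793ms=4/5b
4) 1241.379ms=12/5b +413.793ms=4/5b
5) 1655.172ms=16/5b +413.793ms=4/5b
6) 2068.966ms=4b +1551.724ms=3b
7) 3620.69ms=7b +258.621ms=1/2b
8) 3879.31ms=15/2b +258.621ms=1/2b
9) 4137.931ms=8b +295.567ms=4/7b
10) 4433.498ms=60/7b +295.567ms=4/7b
11) 4729.064ms=64/7b +295.567ms=4/7b
12) 5024.631ms=68/7b +295.567ms=4/7b
13) 5320.197ms=72/7b +295.567ms=4/7b
14) 5615.764ms=76/7b +295.567ms=4/7b
15) 5911.33ms=80/7b +295.567ms=4/7b
Σ=12b of 12 (116bpm 4/4) — PASS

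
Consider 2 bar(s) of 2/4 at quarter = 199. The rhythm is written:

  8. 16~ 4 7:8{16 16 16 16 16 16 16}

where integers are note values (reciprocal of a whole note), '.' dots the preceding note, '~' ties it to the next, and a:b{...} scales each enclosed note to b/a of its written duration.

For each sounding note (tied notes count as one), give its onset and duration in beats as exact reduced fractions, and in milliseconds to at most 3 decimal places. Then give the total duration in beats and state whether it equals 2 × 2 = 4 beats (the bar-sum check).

1) 0.0ms=0b +226.131ms=3/4b
2) 226.131ms=3/4b +376.884ms=5/4b
3) 603.015ms=2b +86.145ms=2/7b
4) 689.16ms=16/7b +86.145ms=2/7b
5) 775.305ms=18/7b +86.145ms=2/7b
6) 861.45ms=20/7b +86.145ms=2/7b
7) 947.595ms=22/7b +86.145ms=2/7b
8) 1033.74ms=24/7b +86.145ms=2/7b
9) 1119.885ms=26/7b +86.145ms=2/7b
Σ=4b of 4 (199bpm 2/4) — PASS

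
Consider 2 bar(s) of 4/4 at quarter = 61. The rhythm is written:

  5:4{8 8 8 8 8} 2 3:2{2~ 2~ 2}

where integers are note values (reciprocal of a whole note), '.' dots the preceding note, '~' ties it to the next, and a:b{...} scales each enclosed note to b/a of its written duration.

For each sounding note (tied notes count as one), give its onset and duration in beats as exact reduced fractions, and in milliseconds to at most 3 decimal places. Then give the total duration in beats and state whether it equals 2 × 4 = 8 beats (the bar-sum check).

1) 0.0ms=0b +393.443ms=2/5b
2) 393.443ms=2/5b +393.443ms=2/5b
3) 786.885ms=4/5b +393.443ms=2/5b
4) 1180.328ms=6/5b +393.443ms=2/5b
5) 1573.77ms=8/5b +393.443ms=2/5b
6) 1967.213ms=2b +1967.213ms=2b
7) 3934.426ms=4b +3934.426ms=4b
Σ=8b of 8 (61bpm 4/4) — PASS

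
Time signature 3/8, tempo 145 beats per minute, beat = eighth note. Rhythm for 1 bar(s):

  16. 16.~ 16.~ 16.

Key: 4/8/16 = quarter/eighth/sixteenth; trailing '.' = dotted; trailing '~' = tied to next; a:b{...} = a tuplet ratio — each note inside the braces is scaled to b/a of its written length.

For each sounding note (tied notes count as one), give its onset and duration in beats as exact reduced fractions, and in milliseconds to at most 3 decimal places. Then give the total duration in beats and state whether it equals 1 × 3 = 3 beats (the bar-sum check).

1) 0.0ms=0b +310.345ms=3/4b
2) 310.345ms=3/4b +931.034ms=9/4b
Σ=3b of 3 (145bpm 3/8) — PASS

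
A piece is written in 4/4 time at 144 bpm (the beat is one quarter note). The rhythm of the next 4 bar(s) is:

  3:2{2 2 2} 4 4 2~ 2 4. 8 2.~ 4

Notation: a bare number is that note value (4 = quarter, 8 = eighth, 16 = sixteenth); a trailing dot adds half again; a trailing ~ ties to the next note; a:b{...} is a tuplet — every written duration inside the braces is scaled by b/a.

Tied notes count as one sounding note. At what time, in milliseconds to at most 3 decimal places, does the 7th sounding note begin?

note 7 onset = 10b = 4166.667ms

1. 0.0ms @ 0 + 555.556ms (4/3)
2. 555.556ms @ 4/3 + 555.556ms (4/3)
3. 1111.111ms @ 8/3 + 555.556ms (4/3)
4. 1666.667ms @ 4 + 416.667ms (1)
5. 2083.333ms @ 5 + 416.667ms (1)
6. 2500.0ms @ 6 + 1666.667ms (4)
7. 4166.667ms @ 10 + 625.0ms (3/2)
8. 4791.667ms @ 23/2 + 208.333ms (1/2)
9. 5000.0ms @ 12 + 1666.667ms (4)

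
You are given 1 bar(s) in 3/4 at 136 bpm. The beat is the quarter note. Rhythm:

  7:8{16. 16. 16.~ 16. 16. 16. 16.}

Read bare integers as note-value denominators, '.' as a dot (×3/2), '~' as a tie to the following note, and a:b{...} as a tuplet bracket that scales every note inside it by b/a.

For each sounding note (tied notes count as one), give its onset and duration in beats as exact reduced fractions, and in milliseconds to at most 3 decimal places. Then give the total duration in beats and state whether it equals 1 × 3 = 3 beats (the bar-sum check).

1) 0.0ms=0b +189.076ms=3/7b
2) 189.076ms=3/7b +189.076ms=3/7b
3) 378.151ms=6/7b +378.151ms=6/7b
4) 756.303ms=12/7b +189.076ms=3/7b
5) 945.378ms=15/7b +189.076ms=3/7b
6) 1134.454ms=18/7b +189.076ms=3/7b
Σ=3b of 3 (136bpm 3/4) — PASS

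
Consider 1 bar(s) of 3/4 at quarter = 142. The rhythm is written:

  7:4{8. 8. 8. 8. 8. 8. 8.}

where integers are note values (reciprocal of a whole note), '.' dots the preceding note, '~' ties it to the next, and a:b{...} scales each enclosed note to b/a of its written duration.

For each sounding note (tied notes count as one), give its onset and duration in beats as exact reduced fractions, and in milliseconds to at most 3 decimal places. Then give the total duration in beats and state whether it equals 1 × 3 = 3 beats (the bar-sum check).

1) 0.0ms=0b +181.087ms=3/7b
2) 181.087ms=3/7b +181.087ms=3/7b
3) 362.173ms=6/7b +181.087ms=3/7b
4) 543.26ms=9/7b +181.087ms=3/7b
5) 724.346ms=12/7b +181.087ms=3/7b
6) 905.433ms=15/7b +181.087ms=3/7b
7) 1086.519ms=18/7b +181.087ms=3/7b
Σ=3b of 3 (142bpm 3/4) — PASS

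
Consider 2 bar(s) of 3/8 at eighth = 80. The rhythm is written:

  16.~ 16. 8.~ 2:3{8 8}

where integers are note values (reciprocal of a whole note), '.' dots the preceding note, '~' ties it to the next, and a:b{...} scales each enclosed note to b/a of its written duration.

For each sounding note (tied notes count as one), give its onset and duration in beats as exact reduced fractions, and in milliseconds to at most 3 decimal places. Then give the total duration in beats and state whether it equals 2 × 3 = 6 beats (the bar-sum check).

1) 0.0ms=0b +1125.0ms=3/2b
2) 1125.0ms=3/2b +2250.0ms=3b
3) 3375.0ms=9/2b +1125.0ms=3/2b
Σ=6b of 6 (80bpm 3/8) — PASS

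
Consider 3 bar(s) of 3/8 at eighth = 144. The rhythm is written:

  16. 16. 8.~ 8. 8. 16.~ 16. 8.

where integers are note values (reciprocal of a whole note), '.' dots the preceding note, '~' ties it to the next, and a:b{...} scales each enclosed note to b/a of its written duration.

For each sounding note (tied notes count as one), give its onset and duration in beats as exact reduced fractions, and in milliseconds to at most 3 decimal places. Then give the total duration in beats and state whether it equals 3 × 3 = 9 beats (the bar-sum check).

1) 0.0ms=0b +312.5ms=3/4b
2) 312.5ms=3/4b +312.5ms=3/4b
3) 625.0ms=3/2b +1250.0ms=3b
4) 1875.0ms=9/2b +625.0ms=3/2b
5) 2500.0ms=6b +625.0ms=3/2b
6) 3125.0ms=15/2b +625.0ms=3/2b
Σ=9b of 9 (144bpm 3/8) — PASS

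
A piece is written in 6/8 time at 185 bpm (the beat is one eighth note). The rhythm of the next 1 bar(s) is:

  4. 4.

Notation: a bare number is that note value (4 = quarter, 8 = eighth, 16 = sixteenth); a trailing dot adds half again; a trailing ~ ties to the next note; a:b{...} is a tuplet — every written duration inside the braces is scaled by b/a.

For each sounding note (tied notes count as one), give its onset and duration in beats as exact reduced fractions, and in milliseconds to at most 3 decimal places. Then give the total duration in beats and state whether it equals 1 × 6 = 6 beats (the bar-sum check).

1) 0.0ms=0b +972.973ms=3b
2) 972.973ms=3b +972.973ms=3b
Σ=6b of 6 (185bpm 6/8) — PASS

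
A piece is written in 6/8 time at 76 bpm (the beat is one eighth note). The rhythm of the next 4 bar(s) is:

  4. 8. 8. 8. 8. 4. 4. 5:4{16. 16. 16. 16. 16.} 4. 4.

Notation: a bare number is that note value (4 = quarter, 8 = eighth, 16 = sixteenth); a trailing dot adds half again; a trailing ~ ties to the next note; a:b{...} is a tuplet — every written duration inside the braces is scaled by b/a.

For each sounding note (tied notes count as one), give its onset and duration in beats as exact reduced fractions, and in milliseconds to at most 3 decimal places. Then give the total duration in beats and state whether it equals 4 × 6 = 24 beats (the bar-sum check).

1) 0.0ms=0b +2368.421ms=3b
2) 2368.421ms=3b +1184.211ms=3/2b
3) 3552.632ms=9/2b +1184.211ms=3/2b
4) 4736.842ms=6b +1184.211ms=3/2b
5) 5921.053ms=15/2b +1184.211ms=3/2b
6) 7105.263ms=9b +2368.421ms=3b
7) 9473.684ms=12b +2368.421ms=3b
8) 11842.105ms=15b +473.684ms=3/5b
9) 12315.789ms=78/5b +473.684ms=3/5b
10) 12789.474ms=81/5b +473.684ms=3/5b
11) 13263.158ms=84/5b +473.684ms=3/5b
12) 13736.842ms=87/5b +473.684ms=3/5b
13) 14210.526ms=18b +2368.421ms=3b
14) 16578.947ms=21b +2368.421ms=3b
Σ=24b of 24 (76bpm 6/8) — PASS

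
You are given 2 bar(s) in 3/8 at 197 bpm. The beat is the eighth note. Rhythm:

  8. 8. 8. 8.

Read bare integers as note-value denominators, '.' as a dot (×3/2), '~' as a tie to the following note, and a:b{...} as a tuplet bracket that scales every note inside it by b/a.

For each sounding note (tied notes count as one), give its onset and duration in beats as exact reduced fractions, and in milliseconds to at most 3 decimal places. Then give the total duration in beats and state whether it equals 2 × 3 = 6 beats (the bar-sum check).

1) 0.0ms=0b +456.853ms=3/2b
2) 456.853ms=3/2b +456.853ms=3/2b
3) 913.706ms=3b +456.853ms=3/2b
4) 1370.558ms=9/2b +456.853ms=3/2b
Σ=6b of 6 (197bpm 3/8) — PASS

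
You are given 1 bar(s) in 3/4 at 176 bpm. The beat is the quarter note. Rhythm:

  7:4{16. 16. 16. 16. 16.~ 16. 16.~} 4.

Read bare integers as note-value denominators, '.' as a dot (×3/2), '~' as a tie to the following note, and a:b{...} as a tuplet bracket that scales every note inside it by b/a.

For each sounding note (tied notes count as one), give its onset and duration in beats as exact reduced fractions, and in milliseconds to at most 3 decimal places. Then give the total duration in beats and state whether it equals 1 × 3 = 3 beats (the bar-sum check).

1) 0.0ms=0b +73.052ms=3/14b
2) 73.052ms=3/14b +73.052ms=3/14b
3) 146.104ms=3/7b +73.052ms=3/14b
4) 219.156ms=9/14b +73.052ms=3/14b
5) 292.208ms=6/7b +146.104ms=3/7b
6) 438.312ms=9/7b +584.416ms=12/7b
Σ=3b of 3 (176bpm 3/4) — PASS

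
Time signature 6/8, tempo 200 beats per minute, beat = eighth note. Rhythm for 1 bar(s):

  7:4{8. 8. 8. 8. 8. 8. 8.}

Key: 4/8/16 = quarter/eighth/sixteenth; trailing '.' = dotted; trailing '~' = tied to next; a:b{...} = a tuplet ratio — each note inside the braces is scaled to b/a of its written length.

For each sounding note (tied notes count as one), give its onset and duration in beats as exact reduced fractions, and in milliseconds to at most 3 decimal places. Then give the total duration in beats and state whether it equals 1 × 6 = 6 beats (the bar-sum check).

1) 0.0ms=0b +257.143ms=6/7b
2) 257.143ms=6/7b +257.143ms=6/7b
3) 514.286ms=12/7b +257.143ms=6/7b
4) 771.429ms=18/7b +257.143ms=6/7b
5) 1028.571ms=24/7b +257.143ms=6/7b
6) 1285.714ms=30/7b +257.143ms=6/7b
7) 1542.857ms=36/7b +257.143ms=6/7b
Σ=6b of 6 (200bpm 6/8) — PASS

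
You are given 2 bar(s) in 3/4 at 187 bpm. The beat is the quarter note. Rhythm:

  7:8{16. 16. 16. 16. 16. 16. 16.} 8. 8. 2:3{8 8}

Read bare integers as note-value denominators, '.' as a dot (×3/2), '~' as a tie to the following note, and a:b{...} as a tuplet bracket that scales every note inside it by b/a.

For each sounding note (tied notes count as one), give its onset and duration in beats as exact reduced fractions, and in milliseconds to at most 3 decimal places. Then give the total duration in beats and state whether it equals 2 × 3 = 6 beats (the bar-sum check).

1) 0.0ms=0b +137.51ms=3/7b
2) 137.51ms=3/7b +137.51ms=3/7b
3) 275.019ms=6/7b +137.51ms=3/7b
4) 412.529ms=9/7b +137.51ms=3/7b
5) 550.038ms=12/7b +137.51ms=3/7b
6) 687.548ms=15/7b +137.51ms=3/7b
7) 825.057ms=18/7b +137.51ms=3/7b
8) 962.567ms=3b +240.642ms=3/4b
9) 1203.209ms=15/4b +240.642ms=3/4b
10) 1443.85ms=9/2b +240.642ms=3/4b
11) 1684.492ms=21/4b +240.642ms=3/4b
Σ=6b of 6 (187bpm 3/4) — PASS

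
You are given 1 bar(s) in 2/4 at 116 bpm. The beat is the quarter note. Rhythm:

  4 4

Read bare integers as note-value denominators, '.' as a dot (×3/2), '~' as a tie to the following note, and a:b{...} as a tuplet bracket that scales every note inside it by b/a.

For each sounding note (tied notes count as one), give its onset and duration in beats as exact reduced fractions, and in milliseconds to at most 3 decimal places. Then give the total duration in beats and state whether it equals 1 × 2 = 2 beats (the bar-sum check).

1) 0.0ms=0b +517.241ms=1b
2) 517.241ms=1b +517.241ms=1b
Σ=2b of 2 (116bpm 2/4) — PASS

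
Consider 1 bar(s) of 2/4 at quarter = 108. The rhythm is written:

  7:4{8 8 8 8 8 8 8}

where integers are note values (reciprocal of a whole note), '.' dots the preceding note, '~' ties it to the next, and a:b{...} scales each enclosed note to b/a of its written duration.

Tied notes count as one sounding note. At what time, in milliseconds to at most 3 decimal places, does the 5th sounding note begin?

1. 0.0ms @ 0 + 158.73ms (2/7)
2. 158.73ms @ 2/7 + 158.73ms (2/7)
3. 317.46ms @ 4/7 + 158.73ms (2/7)
4. 476.19ms @ 6/7 + 158.73ms (2/7)
5. 634.921ms @ 8/7 + 158.73ms (2/7)
6. 793.651ms @ 10/7 + 158.73ms (2/7)
7. 952.381ms @ 12/7 + 158.73ms (2/7)

note 5 onset = 8/7b = 634.921ms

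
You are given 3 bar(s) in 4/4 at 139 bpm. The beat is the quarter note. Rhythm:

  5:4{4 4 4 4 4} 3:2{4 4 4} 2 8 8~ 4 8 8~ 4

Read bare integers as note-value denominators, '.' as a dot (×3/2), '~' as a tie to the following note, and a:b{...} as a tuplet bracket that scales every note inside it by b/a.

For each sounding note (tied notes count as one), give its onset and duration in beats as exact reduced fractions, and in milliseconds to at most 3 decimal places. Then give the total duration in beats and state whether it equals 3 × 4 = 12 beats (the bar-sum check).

1) 0.0ms=0b +345.324ms=4/5b
2) 345.324ms=4/5b +345.324ms=4/5b
3) 690.647ms=8/5b +345.324ms=4/5b
4) 1035.971ms=12/5b +345.324ms=4/5b
5) 1381.295ms=16/5b +345.324ms=4/5b
6) 1726.619ms=4b +287.77ms=2/3b
7) 2014.388ms=14/3b +287.77ms=2/3b
8) 2302.158ms=16/3b +287.77ms=2/3b
9) 2589.928ms=6b +863.309ms=2b
10) 3453.237ms=8b +215.827ms=1/2b
11) 3669.065ms=17/2b +647.482ms=3/2b
12) 4316.547ms=10b +215.827ms=1/2b
13) 4532.374ms=21/2b +647.482ms=3/2b
Σ=12b of 12 (139bpm 4/4) — PASS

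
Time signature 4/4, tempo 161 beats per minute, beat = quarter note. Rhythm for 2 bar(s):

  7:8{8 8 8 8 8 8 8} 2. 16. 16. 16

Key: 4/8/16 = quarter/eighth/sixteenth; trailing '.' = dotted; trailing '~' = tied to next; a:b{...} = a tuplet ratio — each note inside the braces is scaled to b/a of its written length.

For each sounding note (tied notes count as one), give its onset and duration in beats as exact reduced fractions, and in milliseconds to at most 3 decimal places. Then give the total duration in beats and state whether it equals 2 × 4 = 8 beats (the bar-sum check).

1) 0.0ms=0b +212.955ms=4/7b
2) 212.955ms=4/7b +212.955ms=4/7b
3) 425.909ms=8/7b +212.955ms=4/7b
4) 638.864ms=12/7b +212.955ms=4/7b
5) 851.819ms=16/7b +212.955ms=4/7b
6) 1064.774ms=20/7b +212.955ms=4/7b
7) 1277.728ms=24/7b +212.955ms=4/7b
8) 1490.683ms=4b +1118.012ms=3b
9) 2608.696ms=7b +139.752ms=3/8b
10) 2748.447ms=59/8b +139.752ms=3/8b
11) 2888.199ms=31/4b +93.168ms=1/4b
Σ=8b of 8 (161bpm 4/4) — PASS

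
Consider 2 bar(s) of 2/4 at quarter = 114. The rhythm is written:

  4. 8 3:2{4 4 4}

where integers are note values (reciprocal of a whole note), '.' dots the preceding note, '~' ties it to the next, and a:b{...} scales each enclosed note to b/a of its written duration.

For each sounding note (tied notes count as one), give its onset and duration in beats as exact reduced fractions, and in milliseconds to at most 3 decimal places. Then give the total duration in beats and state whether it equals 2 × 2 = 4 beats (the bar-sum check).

1) 0.0ms=0b +789.474ms=3/2b
2) 789.474ms=3/2b +263.158ms=1/2b
3) 1052.632ms=2b +350.877ms=2/3b
4) 1403.509ms=8/3b +350.877ms=2/3b
5) 1754.386ms=10/3b +350.877ms=2/3b
Σ=4b of 4 (114bpm 2/4) — PASS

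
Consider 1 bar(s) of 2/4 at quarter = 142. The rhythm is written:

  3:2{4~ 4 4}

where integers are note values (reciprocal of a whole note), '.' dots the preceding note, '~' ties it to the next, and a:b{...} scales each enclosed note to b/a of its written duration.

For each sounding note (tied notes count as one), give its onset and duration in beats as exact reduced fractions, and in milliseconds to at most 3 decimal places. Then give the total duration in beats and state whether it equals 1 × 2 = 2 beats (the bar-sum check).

1) 0.0ms=0b +563.38ms=4/3b
2) 563.38ms=4/3b +281.69ms=2/3b
Σ=2b of 2 (142bpm 2/4) — PASS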